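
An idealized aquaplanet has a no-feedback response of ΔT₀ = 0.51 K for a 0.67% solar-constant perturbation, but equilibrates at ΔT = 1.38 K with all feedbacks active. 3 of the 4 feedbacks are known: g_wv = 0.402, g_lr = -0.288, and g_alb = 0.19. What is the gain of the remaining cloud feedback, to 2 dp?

Amplification A = ΔT/ΔT₀ = 1.38/0.51 = 2.706.
Total gain g = 1 − 1/A = 1 − 1/2.706 = 0.6305.
Known gains sum to 0.402 − 0.288 + 0.19 = 0.304.
g_cld = 0.6305 − 0.304 = 0.33.

0.33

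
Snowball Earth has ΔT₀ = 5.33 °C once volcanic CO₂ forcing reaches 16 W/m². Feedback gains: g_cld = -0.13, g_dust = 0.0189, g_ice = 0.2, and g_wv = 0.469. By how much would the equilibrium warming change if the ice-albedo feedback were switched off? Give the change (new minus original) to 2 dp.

-3.76 °C

Original: g = 0.5579, ΔT = 5.33/(1−0.5579) = 12.0561 °C.
Without ice-albedo: g' = 0.3579, ΔT' = 5.33/(1−0.3579) = 8.3009 °C.
Change = 8.3009 − 12.0561 = -3.76 °C.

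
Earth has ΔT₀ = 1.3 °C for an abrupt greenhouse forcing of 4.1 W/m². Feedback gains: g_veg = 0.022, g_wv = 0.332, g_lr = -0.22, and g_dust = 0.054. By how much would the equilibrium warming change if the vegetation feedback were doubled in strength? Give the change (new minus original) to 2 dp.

0.04 °C

Original: g = 0.188, ΔT = 1.3/(1−0.188) = 1.6010 °C.
With doubled vegetation: g' = 0.21, ΔT' = 1.3/(1−0.21) = 1.6456 °C.
Change = 1.6456 − 1.6010 = 0.04 °C.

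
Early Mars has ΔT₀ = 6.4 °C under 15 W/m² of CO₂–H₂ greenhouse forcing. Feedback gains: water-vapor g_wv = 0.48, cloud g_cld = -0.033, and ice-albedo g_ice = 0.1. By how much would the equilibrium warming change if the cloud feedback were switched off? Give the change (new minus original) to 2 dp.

Original: g = 0.547, ΔT = 6.4/(1−0.547) = 14.1280 °C.
Without cloud: g' = 0.58, ΔT' = 6.4/(1−0.58) = 15.2381 °C.
Change = 15.2381 − 14.1280 = 1.11 °C.

1.11 °C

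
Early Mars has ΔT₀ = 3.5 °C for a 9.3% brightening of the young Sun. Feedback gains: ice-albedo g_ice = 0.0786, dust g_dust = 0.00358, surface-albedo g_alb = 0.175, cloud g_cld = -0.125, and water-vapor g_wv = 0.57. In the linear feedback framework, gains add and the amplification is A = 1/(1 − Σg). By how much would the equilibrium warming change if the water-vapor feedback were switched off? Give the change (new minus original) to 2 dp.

-7.72 °C

Original: g = 0.70218, ΔT = 3.5/(1−0.70218) = 11.7521 °C.
Without water-vapor: g' = 0.13218, ΔT' = 3.5/(1−0.13218) = 4.0331 °C.
Change = 4.0331 − 11.7521 = -7.72 °C.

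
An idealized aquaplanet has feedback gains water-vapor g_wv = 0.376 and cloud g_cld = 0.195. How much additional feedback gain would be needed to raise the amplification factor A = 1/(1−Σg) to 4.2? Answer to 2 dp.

0.19

Current total gain = 0.571.
Target gain for A = 4.2: g* = 1 − 1/4.2 = 0.7619.
Additional gain needed = 0.7619 − 0.571 = 0.19.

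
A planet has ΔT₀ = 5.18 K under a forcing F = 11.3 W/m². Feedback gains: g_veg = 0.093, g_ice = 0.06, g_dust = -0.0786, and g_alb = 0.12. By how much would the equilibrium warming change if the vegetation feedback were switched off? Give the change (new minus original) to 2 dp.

Original: g = 0.1944, ΔT = 5.18/(1−0.1944) = 6.4300 K.
Without vegetation: g' = 0.1014, ΔT' = 5.18/(1−0.1014) = 5.7645 K.
Change = 5.7645 − 6.4300 = -0.67 K.

-0.67 K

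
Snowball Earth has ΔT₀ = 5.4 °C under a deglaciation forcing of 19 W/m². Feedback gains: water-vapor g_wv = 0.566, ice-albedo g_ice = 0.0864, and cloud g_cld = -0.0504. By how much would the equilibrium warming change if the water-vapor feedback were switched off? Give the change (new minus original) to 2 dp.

Original: g = 0.602, ΔT = 5.4/(1−0.602) = 13.5678 °C.
Without water-vapor: g' = 0.036, ΔT' = 5.4/(1−0.036) = 5.6017 °C.
Change = 5.6017 − 13.5678 = -7.97 °C.

-7.97 °C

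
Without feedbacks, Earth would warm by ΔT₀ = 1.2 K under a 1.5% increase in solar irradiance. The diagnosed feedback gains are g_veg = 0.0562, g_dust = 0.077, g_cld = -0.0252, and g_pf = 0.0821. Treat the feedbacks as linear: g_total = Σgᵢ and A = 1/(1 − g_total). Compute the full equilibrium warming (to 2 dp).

1.48 K

Total gain g = 0.0562 + 0.077 − 0.0252 + 0.0821 = 0.1901.
Amplification A = 1/(1 − 0.1901) = 1.235.
ΔT = 1.2 × 1.235 = 1.48 K.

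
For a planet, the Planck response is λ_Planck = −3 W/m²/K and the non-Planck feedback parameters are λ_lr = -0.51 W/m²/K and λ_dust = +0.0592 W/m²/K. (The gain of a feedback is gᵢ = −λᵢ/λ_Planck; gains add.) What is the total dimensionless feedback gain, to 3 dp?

-0.150

Convert to gains: g_lr = -0.51/3 = -0.17; g_dust = 0.0592/3 = 0.01973.
Total gain g = -0.15027.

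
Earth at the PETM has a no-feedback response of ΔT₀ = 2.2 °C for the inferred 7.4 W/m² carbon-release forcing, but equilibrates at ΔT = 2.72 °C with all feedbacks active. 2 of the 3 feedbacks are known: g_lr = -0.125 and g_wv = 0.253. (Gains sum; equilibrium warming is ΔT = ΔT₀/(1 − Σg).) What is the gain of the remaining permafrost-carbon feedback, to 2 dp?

0.06

Amplification A = ΔT/ΔT₀ = 2.72/2.2 = 1.236.
Total gain g = 1 − 1/A = 1 − 1/1.236 = 0.1909.
Known gains sum to -0.125 + 0.253 = 0.128.
g_pf = 0.1909 − 0.128 = 0.06.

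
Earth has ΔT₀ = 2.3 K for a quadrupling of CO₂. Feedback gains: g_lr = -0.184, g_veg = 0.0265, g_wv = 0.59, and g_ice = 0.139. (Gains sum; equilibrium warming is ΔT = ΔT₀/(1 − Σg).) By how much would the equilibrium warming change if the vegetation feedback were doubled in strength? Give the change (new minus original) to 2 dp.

Original: g = 0.5715, ΔT = 2.3/(1−0.5715) = 5.3676 K.
With doubled vegetation: g' = 0.598, ΔT' = 2.3/(1−0.598) = 5.7214 K.
Change = 5.7214 − 5.3676 = 0.35 K.

0.35 K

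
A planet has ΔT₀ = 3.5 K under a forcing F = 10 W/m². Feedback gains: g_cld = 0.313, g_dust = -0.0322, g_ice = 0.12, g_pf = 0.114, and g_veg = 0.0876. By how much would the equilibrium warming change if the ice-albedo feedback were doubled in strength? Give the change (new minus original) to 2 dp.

3.81 K

Original: g = 0.6024, ΔT = 3.5/(1−0.6024) = 8.8028 K.
With doubled ice-albedo: g' = 0.7224, ΔT' = 3.5/(1−0.7224) = 12.6081 K.
Change = 12.6081 − 8.8028 = 3.81 K.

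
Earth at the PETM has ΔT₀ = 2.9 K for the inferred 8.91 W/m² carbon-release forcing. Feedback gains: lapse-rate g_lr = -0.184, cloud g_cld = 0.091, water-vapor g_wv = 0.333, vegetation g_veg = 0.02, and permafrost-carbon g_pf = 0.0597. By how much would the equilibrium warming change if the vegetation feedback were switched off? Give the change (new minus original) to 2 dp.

Original: g = 0.3197, ΔT = 2.9/(1−0.3197) = 4.2628 K.
Without vegetation: g' = 0.2997, ΔT' = 2.9/(1−0.2997) = 4.1411 K.
Change = 4.1411 − 4.2628 = -0.12 K.

-0.12 K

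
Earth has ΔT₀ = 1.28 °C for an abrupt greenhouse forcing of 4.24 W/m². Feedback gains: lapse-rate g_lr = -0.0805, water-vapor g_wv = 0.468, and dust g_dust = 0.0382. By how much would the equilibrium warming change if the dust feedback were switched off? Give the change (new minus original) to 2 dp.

Original: g = 0.4257, ΔT = 1.28/(1−0.4257) = 2.2288 °C.
Without dust: g' = 0.3875, ΔT' = 1.28/(1−0.3875) = 2.0898 °C.
Change = 2.0898 − 2.2288 = -0.14 °C.

-0.14 °C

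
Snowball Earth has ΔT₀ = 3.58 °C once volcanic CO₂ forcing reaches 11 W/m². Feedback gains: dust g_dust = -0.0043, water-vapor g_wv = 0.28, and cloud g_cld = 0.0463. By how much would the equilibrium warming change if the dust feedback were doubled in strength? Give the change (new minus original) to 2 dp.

Original: g = 0.322, ΔT = 3.58/(1−0.322) = 5.2802 °C.
With doubled dust: g' = 0.3177, ΔT' = 3.58/(1−0.3177) = 5.2470 °C.
Change = 5.2470 − 5.2802 = -0.03 °C.

-0.03 °C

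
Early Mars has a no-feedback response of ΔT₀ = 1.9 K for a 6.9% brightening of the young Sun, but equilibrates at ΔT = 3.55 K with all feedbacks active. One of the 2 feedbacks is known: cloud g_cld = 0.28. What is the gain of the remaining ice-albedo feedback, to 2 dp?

0.18

Amplification A = ΔT/ΔT₀ = 3.55/1.9 = 1.868.
Total gain g = 1 − 1/A = 1 − 1/1.868 = 0.4647.
The known gain is 0.28.
g_ice = 0.4647 − 0.28 = 0.18.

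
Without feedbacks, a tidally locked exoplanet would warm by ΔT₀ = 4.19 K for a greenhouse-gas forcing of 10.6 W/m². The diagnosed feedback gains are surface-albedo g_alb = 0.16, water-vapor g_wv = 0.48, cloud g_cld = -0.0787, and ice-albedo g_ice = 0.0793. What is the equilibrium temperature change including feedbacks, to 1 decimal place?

Total gain g = 0.16 + 0.48 − 0.0787 + 0.0793 = 0.6406.
Amplification A = 1/(1 − 0.6406) = 2.782.
ΔT = 4.19 × 2.782 = 11.7 K.

11.7 K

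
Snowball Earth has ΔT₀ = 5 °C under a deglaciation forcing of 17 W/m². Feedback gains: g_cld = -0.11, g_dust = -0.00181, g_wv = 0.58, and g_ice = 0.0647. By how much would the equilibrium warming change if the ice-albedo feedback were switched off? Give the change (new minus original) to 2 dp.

Original: g = 0.53289, ΔT = 5/(1−0.53289) = 10.7041 °C.
Without ice-albedo: g' = 0.46819, ΔT' = 5/(1−0.46819) = 9.4019 °C.
Change = 9.4019 − 10.7041 = -1.30 °C.

-1.30 °C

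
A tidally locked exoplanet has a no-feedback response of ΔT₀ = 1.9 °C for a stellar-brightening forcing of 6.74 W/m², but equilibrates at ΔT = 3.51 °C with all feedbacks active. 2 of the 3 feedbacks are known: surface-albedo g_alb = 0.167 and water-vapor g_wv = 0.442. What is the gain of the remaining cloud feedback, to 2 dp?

Amplification A = ΔT/ΔT₀ = 3.51/1.9 = 1.847.
Total gain g = 1 − 1/A = 1 − 1/1.847 = 0.4586.
Known gains sum to 0.167 + 0.442 = 0.609.
g_cld = 0.4586 − 0.609 = -0.15.

-0.15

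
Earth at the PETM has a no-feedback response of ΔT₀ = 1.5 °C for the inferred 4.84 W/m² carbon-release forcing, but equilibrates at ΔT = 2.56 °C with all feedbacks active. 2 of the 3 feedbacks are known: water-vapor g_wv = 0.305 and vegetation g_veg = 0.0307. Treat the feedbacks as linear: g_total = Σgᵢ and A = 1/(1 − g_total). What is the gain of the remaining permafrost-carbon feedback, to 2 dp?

Amplification A = ΔT/ΔT₀ = 2.56/1.5 = 1.707.
Total gain g = 1 − 1/A = 1 − 1/1.707 = 0.4142.
Known gains sum to 0.305 + 0.0307 = 0.3357.
g_pf = 0.4142 − 0.3357 = 0.08.

0.08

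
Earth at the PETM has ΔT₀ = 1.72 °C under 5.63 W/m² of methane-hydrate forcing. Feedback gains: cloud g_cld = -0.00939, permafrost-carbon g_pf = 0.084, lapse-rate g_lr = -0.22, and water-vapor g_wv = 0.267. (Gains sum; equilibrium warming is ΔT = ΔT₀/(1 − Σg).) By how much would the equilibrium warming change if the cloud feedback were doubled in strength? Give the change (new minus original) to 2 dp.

-0.02 °C

Original: g = 0.12161, ΔT = 1.72/(1−0.12161) = 1.9581 °C.
With doubled cloud: g' = 0.11222, ΔT' = 1.72/(1−0.11222) = 1.9374 °C.
Change = 1.9374 − 1.9581 = -0.02 °C.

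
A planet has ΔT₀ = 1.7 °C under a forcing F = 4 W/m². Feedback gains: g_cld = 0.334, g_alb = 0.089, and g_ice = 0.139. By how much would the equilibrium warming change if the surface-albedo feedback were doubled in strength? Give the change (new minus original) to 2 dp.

0.99 °C

Original: g = 0.562, ΔT = 1.7/(1−0.562) = 3.8813 °C.
With doubled surface-albedo: g' = 0.651, ΔT' = 1.7/(1−0.651) = 4.8711 °C.
Change = 4.8711 − 3.8813 = 0.99 °C.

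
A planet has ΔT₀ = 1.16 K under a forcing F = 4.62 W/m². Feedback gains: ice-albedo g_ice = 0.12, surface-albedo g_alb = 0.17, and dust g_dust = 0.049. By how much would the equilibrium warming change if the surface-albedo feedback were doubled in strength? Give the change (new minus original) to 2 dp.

Original: g = 0.339, ΔT = 1.16/(1−0.339) = 1.7549 K.
With doubled surface-albedo: g' = 0.509, ΔT' = 1.16/(1−0.509) = 2.3625 K.
Change = 2.3625 − 1.7549 = 0.61 K.

0.61 K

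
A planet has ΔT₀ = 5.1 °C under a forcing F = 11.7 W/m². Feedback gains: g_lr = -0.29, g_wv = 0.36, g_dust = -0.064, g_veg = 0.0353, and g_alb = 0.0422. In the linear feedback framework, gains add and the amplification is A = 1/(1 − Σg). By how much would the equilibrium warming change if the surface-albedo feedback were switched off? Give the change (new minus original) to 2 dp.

Original: g = 0.0835, ΔT = 5.1/(1−0.0835) = 5.5646 °C.
Without surface-albedo: g' = 0.0413, ΔT' = 5.1/(1−0.0413) = 5.3197 °C.
Change = 5.3197 − 5.5646 = -0.24 °C.

-0.24 °C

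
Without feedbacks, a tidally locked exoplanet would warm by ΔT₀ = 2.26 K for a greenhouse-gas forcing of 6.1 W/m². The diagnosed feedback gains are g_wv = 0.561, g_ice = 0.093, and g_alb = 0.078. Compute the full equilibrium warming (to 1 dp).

8.4 K

Total gain g = 0.561 + 0.093 + 0.078 = 0.732.
Amplification A = 1/(1 − 0.732) = 3.731.
ΔT = 2.26 × 3.731 = 8.4 K.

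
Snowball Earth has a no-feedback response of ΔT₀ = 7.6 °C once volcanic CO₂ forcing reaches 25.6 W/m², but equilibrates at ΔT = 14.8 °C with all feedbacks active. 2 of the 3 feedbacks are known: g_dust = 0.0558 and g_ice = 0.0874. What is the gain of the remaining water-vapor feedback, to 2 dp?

0.34

Amplification A = ΔT/ΔT₀ = 14.8/7.6 = 1.947.
Total gain g = 1 − 1/A = 1 − 1/1.947 = 0.4864.
Known gains sum to 0.0558 + 0.0874 = 0.1432.
g_wv = 0.4864 − 0.1432 = 0.34.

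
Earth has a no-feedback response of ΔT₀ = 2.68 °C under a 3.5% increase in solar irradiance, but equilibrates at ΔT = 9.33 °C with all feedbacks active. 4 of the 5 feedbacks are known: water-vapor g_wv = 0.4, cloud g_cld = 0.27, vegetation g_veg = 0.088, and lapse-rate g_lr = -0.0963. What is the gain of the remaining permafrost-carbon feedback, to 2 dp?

0.05

Amplification A = ΔT/ΔT₀ = 9.33/2.68 = 3.481.
Total gain g = 1 − 1/A = 1 − 1/3.481 = 0.7127.
Known gains sum to 0.4 + 0.27 + 0.088 − 0.0963 = 0.6617.
g_pf = 0.7127 − 0.6617 = 0.05.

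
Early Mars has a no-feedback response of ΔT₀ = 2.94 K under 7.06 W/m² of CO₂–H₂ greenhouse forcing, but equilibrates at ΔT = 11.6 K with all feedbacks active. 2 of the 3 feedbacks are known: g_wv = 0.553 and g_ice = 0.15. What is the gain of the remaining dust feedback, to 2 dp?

0.04

Amplification A = ΔT/ΔT₀ = 11.6/2.94 = 3.946.
Total gain g = 1 − 1/A = 1 − 1/3.946 = 0.7466.
Known gains sum to 0.553 + 0.15 = 0.703.
g_dust = 0.7466 − 0.703 = 0.04.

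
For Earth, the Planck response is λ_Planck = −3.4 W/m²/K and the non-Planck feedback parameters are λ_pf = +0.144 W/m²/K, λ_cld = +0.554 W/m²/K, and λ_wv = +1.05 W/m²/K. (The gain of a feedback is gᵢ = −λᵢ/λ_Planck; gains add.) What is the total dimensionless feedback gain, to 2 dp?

Convert to gains: g_pf = 0.144/3.4 = 0.04235; g_cld = 0.554/3.4 = 0.1629; g_wv = 1.05/3.4 = 0.3088.
Total gain g = 0.51405.

0.51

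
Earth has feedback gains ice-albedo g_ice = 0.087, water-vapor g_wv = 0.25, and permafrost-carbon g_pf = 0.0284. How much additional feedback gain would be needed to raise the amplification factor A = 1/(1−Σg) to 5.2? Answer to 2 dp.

Current total gain = 0.3654.
Target gain for A = 5.2: g* = 1 − 1/5.2 = 0.8077.
Additional gain needed = 0.8077 − 0.3654 = 0.44.

0.44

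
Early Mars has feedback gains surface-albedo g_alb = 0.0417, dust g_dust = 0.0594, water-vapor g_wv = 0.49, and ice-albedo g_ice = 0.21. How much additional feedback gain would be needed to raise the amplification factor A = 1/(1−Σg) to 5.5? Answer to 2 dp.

0.02

Current total gain = 0.8011.
Target gain for A = 5.5: g* = 1 − 1/5.5 = 0.8182.
Additional gain needed = 0.8182 − 0.8011 = 0.02.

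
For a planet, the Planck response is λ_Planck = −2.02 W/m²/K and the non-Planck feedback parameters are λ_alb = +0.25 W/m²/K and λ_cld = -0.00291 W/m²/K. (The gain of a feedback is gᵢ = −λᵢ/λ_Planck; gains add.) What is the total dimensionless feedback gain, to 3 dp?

0.122

Convert to gains: g_alb = 0.25/2.02 = 0.1238; g_cld = -0.00291/2.02 = -0.001441.
Total gain g = 0.122359.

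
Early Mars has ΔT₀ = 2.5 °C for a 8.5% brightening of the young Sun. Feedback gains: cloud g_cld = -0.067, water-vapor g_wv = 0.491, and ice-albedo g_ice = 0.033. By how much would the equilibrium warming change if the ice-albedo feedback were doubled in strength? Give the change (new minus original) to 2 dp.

Original: g = 0.457, ΔT = 2.5/(1−0.457) = 4.6041 °C.
With doubled ice-albedo: g' = 0.49, ΔT' = 2.5/(1−0.49) = 4.9020 °C.
Change = 4.9020 − 4.6041 = 0.30 °C.

0.30 °C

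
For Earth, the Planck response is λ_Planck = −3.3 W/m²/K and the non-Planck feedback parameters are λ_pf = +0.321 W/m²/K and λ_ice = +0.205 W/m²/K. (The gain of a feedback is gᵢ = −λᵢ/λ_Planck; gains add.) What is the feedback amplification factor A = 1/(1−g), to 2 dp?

Convert to gains: g_pf = 0.321/3.3 = 0.09727; g_ice = 0.205/3.3 = 0.06212.
Total gain g = 0.15939.
A = 1/(1 − 0.15939) = 1.19.

1.19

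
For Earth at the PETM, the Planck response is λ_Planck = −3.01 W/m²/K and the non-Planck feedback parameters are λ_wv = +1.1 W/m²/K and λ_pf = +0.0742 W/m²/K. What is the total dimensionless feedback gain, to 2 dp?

0.39

Convert to gains: g_wv = 1.1/3.01 = 0.3654; g_pf = 0.0742/3.01 = 0.02465.
Total gain g = 0.39005.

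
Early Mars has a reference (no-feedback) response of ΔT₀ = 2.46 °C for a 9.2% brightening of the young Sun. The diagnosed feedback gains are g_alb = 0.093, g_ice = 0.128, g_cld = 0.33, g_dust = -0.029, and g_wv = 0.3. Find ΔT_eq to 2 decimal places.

13.82 °C

Total gain g = 0.093 + 0.128 + 0.33 − 0.029 + 0.3 = 0.822.
Amplification A = 1/(1 − 0.822) = 5.618.
ΔT = 2.46 × 5.618 = 13.82 °C.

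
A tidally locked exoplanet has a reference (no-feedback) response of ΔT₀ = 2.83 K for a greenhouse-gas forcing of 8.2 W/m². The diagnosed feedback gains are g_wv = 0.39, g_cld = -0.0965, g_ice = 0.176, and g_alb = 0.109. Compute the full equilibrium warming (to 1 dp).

Total gain g = 0.39 − 0.0965 + 0.176 + 0.109 = 0.5785.
Amplification A = 1/(1 − 0.5785) = 2.372.
ΔT = 2.83 × 2.372 = 6.7 K.

6.7 K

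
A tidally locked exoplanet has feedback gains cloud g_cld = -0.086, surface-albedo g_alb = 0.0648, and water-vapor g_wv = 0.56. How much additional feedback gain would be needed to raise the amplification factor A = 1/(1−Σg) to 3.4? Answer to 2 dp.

Current total gain = 0.5388.
Target gain for A = 3.4: g* = 1 − 1/3.4 = 0.7059.
Additional gain needed = 0.7059 − 0.5388 = 0.17.

0.17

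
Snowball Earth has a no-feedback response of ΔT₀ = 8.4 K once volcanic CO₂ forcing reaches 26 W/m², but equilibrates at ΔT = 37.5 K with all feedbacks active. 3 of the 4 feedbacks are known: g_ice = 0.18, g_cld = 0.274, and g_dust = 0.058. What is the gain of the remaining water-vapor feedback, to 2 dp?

Amplification A = ΔT/ΔT₀ = 37.5/8.4 = 4.464.
Total gain g = 1 − 1/A = 1 − 1/4.464 = 0.776.
Known gains sum to 0.18 + 0.274 + 0.058 = 0.512.
g_wv = 0.776 − 0.512 = 0.26.

0.26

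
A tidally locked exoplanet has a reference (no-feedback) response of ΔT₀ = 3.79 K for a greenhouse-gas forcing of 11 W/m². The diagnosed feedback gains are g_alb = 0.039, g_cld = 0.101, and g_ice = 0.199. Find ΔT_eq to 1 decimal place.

Total gain g = 0.039 + 0.101 + 0.199 = 0.339.
Amplification A = 1/(1 − 0.339) = 1.513.
ΔT = 3.79 × 1.513 = 5.7 K.

5.7 K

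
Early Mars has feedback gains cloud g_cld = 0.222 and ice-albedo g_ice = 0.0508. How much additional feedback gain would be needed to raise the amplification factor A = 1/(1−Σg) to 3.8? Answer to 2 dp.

0.46

Current total gain = 0.2728.
Target gain for A = 3.8: g* = 1 − 1/3.8 = 0.7368.
Additional gain needed = 0.7368 − 0.2728 = 0.46.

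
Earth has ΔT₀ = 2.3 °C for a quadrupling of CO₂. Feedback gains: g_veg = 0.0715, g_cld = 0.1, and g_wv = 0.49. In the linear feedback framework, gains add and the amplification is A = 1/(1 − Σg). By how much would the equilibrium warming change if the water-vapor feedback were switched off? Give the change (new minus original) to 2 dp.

Original: g = 0.6615, ΔT = 2.3/(1−0.6615) = 6.7947 °C.
Without water-vapor: g' = 0.1715, ΔT' = 2.3/(1−0.1715) = 2.7761 °C.
Change = 2.7761 − 6.7947 = -4.02 °C.

-4.02 °C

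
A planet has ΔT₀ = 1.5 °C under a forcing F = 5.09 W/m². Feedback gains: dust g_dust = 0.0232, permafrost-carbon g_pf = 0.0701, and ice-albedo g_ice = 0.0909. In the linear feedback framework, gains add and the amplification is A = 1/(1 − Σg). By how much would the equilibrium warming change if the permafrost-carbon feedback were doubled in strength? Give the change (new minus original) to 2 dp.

0.17 °C

Original: g = 0.1842, ΔT = 1.5/(1−0.1842) = 1.8387 °C.
With doubled permafrost-carbon: g' = 0.2543, ΔT' = 1.5/(1−0.2543) = 2.0115 °C.
Change = 2.0115 − 1.8387 = 0.17 °C.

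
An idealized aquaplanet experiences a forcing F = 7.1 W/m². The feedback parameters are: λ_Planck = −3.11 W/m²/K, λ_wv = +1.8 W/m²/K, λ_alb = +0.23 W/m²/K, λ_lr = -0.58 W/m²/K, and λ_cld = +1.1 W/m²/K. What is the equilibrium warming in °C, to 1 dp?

Net feedback parameter λ = (−3.11) + (+1.8) + (+0.23) + (-0.58) + (+1.1) = -0.56 W/m²/K.
ΔT = −F/λ = −7.1/(-0.56) = 12.7 °C.

12.7 °C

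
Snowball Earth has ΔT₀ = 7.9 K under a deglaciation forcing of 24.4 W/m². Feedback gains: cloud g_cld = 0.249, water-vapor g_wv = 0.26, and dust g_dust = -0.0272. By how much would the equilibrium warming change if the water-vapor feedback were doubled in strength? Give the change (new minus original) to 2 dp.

15.35 K

Original: g = 0.4818, ΔT = 7.9/(1−0.4818) = 15.2451 K.
With doubled water-vapor: g' = 0.7418, ΔT' = 7.9/(1−0.7418) = 30.5964 K.
Change = 30.5964 − 15.2451 = 15.35 K.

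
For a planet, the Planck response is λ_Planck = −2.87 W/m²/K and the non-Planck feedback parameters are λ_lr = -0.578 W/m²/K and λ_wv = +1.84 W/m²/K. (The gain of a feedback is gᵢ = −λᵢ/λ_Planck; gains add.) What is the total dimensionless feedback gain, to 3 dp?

Convert to gains: g_lr = -0.578/2.87 = -0.2014; g_wv = 1.84/2.87 = 0.6411.
Total gain g = 0.4397.

0.440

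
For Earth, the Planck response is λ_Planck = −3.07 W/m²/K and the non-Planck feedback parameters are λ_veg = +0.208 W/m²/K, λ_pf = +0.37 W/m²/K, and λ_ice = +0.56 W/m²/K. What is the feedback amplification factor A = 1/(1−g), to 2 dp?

1.59

Convert to gains: g_veg = 0.208/3.07 = 0.06775; g_pf = 0.37/3.07 = 0.1205; g_ice = 0.56/3.07 = 0.1824.
Total gain g = 0.37065.
A = 1/(1 − 0.37065) = 1.59.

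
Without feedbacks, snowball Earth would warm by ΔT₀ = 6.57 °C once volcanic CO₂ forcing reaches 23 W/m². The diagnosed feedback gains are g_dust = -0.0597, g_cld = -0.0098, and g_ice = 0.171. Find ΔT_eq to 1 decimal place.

7.3 °C

Total gain g = -0.0597 − 0.0098 + 0.171 = 0.1015.
Amplification A = 1/(1 − 0.1015) = 1.113.
ΔT = 6.57 × 1.113 = 7.3 °C.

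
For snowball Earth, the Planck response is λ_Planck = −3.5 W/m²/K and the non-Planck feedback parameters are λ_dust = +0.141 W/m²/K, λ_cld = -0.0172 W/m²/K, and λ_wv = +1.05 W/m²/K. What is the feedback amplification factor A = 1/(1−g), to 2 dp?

1.50

Convert to gains: g_dust = 0.141/3.5 = 0.04029; g_cld = -0.0172/3.5 = -0.004914; g_wv = 1.05/3.5 = 0.3.
Total gain g = 0.335376.
A = 1/(1 − 0.335376) = 1.50.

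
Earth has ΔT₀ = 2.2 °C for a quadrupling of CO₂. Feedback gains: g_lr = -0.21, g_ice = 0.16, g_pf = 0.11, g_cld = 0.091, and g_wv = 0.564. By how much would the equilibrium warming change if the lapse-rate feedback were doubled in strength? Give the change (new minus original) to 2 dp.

Original: g = 0.715, ΔT = 2.2/(1−0.715) = 7.7193 °C.
With doubled lapse-rate: g' = 0.505, ΔT' = 2.2/(1−0.505) = 4.4444 °C.
Change = 4.4444 − 7.7193 = -3.27 °C.

-3.27 °C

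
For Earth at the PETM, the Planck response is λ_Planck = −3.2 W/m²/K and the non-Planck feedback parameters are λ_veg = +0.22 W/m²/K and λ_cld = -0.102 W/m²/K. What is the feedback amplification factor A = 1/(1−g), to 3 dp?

Convert to gains: g_veg = 0.22/3.2 = 0.06875; g_cld = -0.102/3.2 = -0.03187.
Total gain g = 0.03688.
A = 1/(1 − 0.03688) = 1.038.

1.038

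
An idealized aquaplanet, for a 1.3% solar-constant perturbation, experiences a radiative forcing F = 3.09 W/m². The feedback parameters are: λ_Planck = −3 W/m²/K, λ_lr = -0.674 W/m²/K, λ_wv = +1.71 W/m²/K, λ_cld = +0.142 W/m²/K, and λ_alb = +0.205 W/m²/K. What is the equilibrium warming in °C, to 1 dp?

1.9 °C

Net feedback parameter λ = (−3) + (-0.674) + (+1.71) + (+0.142) + (+0.205) = -1.617 W/m²/K.
ΔT = −F/λ = −3.09/(-1.617) = 1.9 °C.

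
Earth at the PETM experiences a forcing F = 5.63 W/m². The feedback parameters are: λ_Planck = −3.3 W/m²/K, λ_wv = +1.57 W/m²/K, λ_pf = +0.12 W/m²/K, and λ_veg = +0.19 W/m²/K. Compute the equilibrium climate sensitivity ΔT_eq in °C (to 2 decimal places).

Net feedback parameter λ = (−3.3) + (+1.57) + (+0.12) + (+0.19) = -1.42 W/m²/K.
ΔT = −F/λ = −5.63/(-1.42) = 3.96 °C.

3.96 °C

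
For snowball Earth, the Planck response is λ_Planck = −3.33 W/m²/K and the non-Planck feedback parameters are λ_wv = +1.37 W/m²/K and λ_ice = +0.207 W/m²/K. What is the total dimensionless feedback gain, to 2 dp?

0.47

Convert to gains: g_wv = 1.37/3.33 = 0.4114; g_ice = 0.207/3.33 = 0.06216.
Total gain g = 0.47356.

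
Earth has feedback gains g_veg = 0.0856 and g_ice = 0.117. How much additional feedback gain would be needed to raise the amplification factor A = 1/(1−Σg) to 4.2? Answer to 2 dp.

Current total gain = 0.2026.
Target gain for A = 4.2: g* = 1 − 1/4.2 = 0.7619.
Additional gain needed = 0.7619 − 0.2026 = 0.56.

0.56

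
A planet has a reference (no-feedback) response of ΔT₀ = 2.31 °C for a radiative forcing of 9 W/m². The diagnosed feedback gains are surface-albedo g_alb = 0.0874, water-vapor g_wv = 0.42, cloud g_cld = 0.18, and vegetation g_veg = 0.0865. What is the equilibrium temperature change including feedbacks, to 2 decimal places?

Total gain g = 0.0874 + 0.42 + 0.18 + 0.0865 = 0.7739.
Amplification A = 1/(1 − 0.7739) = 4.423.
ΔT = 2.31 × 4.423 = 10.22 °C.

10.22 °C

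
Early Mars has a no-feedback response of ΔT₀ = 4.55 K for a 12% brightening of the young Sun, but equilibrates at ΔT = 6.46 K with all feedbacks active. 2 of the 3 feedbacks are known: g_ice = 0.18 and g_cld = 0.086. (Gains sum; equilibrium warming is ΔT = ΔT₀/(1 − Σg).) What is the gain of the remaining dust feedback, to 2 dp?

Amplification A = ΔT/ΔT₀ = 6.46/4.55 = 1.42.
Total gain g = 1 − 1/A = 1 − 1/1.42 = 0.2958.
Known gains sum to 0.18 + 0.086 = 0.266.
g_dust = 0.2958 − 0.266 = 0.03.

0.03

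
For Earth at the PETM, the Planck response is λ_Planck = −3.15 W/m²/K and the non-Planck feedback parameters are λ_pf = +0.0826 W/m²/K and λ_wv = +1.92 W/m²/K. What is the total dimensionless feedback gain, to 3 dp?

0.636

Convert to gains: g_pf = 0.0826/3.15 = 0.02622; g_wv = 1.92/3.15 = 0.6095.
Total gain g = 0.63572.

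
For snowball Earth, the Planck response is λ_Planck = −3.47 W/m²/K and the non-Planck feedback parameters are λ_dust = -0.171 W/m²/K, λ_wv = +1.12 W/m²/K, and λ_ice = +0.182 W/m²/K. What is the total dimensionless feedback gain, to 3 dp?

Convert to gains: g_dust = -0.171/3.47 = -0.04928; g_wv = 1.12/3.47 = 0.3228; g_ice = 0.182/3.47 = 0.05245.
Total gain g = 0.32597.

0.326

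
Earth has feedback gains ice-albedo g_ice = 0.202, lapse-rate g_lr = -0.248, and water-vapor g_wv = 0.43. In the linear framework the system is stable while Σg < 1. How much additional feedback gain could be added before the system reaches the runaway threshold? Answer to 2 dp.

Current total gain = 0.202 − 0.248 + 0.43 = 0.384.
Margin to runaway = 1 − 0.384 = 0.62.

0.62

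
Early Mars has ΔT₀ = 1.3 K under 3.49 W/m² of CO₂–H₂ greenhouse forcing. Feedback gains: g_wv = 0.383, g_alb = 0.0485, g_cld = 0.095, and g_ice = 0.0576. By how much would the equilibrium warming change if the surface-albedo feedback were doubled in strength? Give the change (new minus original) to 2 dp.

Original: g = 0.5841, ΔT = 1.3/(1−0.5841) = 3.1258 K.
With doubled surface-albedo: g' = 0.6326, ΔT' = 1.3/(1−0.6326) = 3.5384 K.
Change = 3.5384 − 3.1258 = 0.41 K.

0.41 K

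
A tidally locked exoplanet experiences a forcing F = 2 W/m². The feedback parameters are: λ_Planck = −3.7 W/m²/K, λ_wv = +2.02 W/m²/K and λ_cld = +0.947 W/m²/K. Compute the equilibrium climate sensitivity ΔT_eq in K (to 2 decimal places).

Net feedback parameter λ = (−3.7) + (+2.02) + (+0.947) = -0.733 W/m²/K.
ΔT = −F/λ = −2/(-0.733) = 2.73 K.

2.73 K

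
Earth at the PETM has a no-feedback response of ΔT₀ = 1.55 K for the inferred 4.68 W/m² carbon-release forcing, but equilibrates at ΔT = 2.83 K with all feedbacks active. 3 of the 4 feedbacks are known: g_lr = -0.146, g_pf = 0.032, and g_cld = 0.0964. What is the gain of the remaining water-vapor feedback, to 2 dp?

Amplification A = ΔT/ΔT₀ = 2.83/1.55 = 1.826.
Total gain g = 1 − 1/A = 1 − 1/1.826 = 0.4524.
Known gains sum to -0.146 + 0.032 + 0.0964 = -0.0176.
g_wv = 0.4524 + 0.0176 = 0.47.

0.47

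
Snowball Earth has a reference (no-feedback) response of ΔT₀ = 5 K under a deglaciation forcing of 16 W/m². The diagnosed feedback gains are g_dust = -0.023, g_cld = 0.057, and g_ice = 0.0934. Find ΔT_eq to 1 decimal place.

Total gain g = -0.023 + 0.057 + 0.0934 = 0.1274.
Amplification A = 1/(1 − 0.1274) = 1.146.
ΔT = 5 × 1.146 = 5.7 K.

5.7 K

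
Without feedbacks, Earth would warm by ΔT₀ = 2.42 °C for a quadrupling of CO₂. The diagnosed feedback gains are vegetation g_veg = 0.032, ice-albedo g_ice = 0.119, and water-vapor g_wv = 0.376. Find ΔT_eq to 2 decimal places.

5.12 °C

Total gain g = 0.032 + 0.119 + 0.376 = 0.527.
Amplification A = 1/(1 − 0.527) = 2.114.
ΔT = 2.42 × 2.114 = 5.12 °C.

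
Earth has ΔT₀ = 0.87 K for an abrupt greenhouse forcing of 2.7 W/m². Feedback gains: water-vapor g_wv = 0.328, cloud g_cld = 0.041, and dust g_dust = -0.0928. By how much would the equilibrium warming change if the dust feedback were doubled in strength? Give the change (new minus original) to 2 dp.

Original: g = 0.2762, ΔT = 0.87/(1−0.2762) = 1.2020 K.
With doubled dust: g' = 0.1834, ΔT' = 0.87/(1−0.1834) = 1.0654 K.
Change = 1.0654 − 1.2020 = -0.14 K.

-0.14 K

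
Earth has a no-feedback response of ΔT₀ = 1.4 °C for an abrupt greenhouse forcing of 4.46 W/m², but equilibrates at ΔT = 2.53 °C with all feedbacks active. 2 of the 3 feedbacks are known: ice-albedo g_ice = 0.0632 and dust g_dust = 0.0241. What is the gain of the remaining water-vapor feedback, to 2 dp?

0.36

Amplification A = ΔT/ΔT₀ = 2.53/1.4 = 1.807.
Total gain g = 1 − 1/A = 1 − 1/1.807 = 0.4466.
Known gains sum to 0.0632 + 0.0241 = 0.0873.
g_wv = 0.4466 − 0.0873 = 0.36.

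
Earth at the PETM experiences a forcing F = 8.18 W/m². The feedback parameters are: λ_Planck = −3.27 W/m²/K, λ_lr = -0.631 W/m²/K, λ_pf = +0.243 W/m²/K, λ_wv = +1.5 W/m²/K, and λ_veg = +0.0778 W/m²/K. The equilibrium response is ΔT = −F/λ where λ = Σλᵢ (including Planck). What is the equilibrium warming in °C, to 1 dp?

Net feedback parameter λ = (−3.27) + (-0.631) + (+0.243) + (+1.5) + (+0.0778) = -2.0802 W/m²/K.
ΔT = −F/λ = −8.18/(-2.0802) = 3.9 °C.

3.9 °C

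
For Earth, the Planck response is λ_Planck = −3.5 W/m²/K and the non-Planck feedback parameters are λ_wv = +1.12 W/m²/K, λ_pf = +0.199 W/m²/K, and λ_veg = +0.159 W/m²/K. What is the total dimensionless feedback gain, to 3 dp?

0.422

Convert to gains: g_wv = 1.12/3.5 = 0.32; g_pf = 0.199/3.5 = 0.05686; g_veg = 0.159/3.5 = 0.04543.
Total gain g = 0.42229.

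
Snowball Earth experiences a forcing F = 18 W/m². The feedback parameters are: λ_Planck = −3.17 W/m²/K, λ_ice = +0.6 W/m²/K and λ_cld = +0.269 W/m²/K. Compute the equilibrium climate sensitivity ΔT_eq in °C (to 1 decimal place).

7.8 °C

Net feedback parameter λ = (−3.17) + (+0.6) + (+0.269) = -2.301 W/m²/K.
ΔT = −F/λ = −18/(-2.301) = 7.8 °C.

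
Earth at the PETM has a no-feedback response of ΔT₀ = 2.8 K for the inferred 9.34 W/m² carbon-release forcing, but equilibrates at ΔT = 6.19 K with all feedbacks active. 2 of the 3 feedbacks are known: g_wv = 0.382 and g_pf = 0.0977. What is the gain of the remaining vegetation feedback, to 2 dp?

0.07

Amplification A = ΔT/ΔT₀ = 6.19/2.8 = 2.211.
Total gain g = 1 − 1/A = 1 − 1/2.211 = 0.5477.
Known gains sum to 0.382 + 0.0977 = 0.4797.
g_veg = 0.5477 − 0.4797 = 0.07.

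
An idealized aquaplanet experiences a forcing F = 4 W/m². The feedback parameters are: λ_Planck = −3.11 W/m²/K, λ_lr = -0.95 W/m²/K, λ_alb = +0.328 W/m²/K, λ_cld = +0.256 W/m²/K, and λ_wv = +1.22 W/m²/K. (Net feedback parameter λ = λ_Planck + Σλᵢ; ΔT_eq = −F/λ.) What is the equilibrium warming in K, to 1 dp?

1.8 K

Net feedback parameter λ = (−3.11) + (-0.95) + (+0.328) + (+0.256) + (+1.22) = -2.256 W/m²/K.
ΔT = −F/λ = −4/(-2.256) = 1.8 K.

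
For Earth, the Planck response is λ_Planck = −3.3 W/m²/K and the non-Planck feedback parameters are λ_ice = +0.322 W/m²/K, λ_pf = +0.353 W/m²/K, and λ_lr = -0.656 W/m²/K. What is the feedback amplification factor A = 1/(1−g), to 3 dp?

Convert to gains: g_ice = 0.322/3.3 = 0.09758; g_pf = 0.353/3.3 = 0.107; g_lr = -0.656/3.3 = -0.1988.
Total gain g = 0.00578.
A = 1/(1 − 0.00578) = 1.006.

1.006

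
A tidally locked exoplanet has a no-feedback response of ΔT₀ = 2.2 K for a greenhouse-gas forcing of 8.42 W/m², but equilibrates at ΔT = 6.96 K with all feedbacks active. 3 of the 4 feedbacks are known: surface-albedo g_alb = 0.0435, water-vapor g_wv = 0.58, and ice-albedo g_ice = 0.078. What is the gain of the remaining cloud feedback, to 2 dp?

-0.02

Amplification A = ΔT/ΔT₀ = 6.96/2.2 = 3.164.
Total gain g = 1 − 1/A = 1 − 1/3.164 = 0.6839.
Known gains sum to 0.0435 + 0.58 + 0.078 = 0.7015.
g_cld = 0.6839 − 0.7015 = -0.02.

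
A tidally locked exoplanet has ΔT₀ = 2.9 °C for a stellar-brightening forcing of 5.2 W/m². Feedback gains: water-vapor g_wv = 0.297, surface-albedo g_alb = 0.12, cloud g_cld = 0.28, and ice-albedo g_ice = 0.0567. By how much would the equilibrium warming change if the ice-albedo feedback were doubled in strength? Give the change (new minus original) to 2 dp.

Original: g = 0.7537, ΔT = 2.9/(1−0.7537) = 11.7743 °C.
With doubled ice-albedo: g' = 0.8104, ΔT' = 2.9/(1−0.8104) = 15.2954 °C.
Change = 15.2954 − 11.7743 = 3.52 °C.

3.52 °C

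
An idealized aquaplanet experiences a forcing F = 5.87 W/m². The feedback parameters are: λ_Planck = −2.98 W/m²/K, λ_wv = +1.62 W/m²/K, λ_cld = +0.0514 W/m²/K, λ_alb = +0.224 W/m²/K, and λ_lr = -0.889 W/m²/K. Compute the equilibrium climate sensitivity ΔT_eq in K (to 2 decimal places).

Net feedback parameter λ = (−2.98) + (+1.62) + (+0.0514) + (+0.224) + (-0.889) = -1.9736 W/m²/K.
ΔT = −F/λ = −5.87/(-1.9736) = 2.97 K.

2.97 K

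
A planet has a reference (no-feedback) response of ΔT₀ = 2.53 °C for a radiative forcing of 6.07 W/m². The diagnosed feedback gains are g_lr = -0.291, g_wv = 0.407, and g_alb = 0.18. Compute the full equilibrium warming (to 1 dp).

Total gain g = -0.291 + 0.407 + 0.18 = 0.296.
Amplification A = 1/(1 − 0.296) = 1.42.
ΔT = 2.53 × 1.42 = 3.6 °C.

3.6 °C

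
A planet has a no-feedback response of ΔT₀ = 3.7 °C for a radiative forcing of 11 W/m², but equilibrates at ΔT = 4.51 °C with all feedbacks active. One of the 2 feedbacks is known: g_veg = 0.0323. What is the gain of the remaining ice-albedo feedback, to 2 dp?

Amplification A = ΔT/ΔT₀ = 4.51/3.7 = 1.219.
Total gain g = 1 − 1/A = 1 − 1/1.219 = 0.1797.
The known gain is 0.0323.
g_ice = 0.1797 − 0.0323 = 0.15.

0.15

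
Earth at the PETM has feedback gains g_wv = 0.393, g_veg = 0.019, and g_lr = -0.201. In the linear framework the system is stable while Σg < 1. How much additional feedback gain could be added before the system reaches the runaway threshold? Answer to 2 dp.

0.79

Current total gain = 0.393 + 0.019 − 0.201 = 0.211.
Margin to runaway = 1 − 0.211 = 0.79.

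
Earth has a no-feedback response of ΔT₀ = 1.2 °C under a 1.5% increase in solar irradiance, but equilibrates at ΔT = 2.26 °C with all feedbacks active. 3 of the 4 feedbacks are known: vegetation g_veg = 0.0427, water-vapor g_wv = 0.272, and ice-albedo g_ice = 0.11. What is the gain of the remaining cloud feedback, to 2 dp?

Amplification A = ΔT/ΔT₀ = 2.26/1.2 = 1.883.
Total gain g = 1 − 1/A = 1 − 1/1.883 = 0.4689.
Known gains sum to 0.0427 + 0.272 + 0.11 = 0.4247.
g_cld = 0.4689 − 0.4247 = 0.04.

0.04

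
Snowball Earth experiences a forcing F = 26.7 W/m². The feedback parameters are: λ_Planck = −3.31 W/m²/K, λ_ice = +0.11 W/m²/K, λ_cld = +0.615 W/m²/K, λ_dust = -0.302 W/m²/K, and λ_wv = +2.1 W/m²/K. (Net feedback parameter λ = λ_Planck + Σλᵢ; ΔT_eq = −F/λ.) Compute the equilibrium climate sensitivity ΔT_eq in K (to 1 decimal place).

Net feedback parameter λ = (−3.31) + (+0.11) + (+0.615) + (-0.302) + (+2.1) = -0.787 W/m²/K.
ΔT = −F/λ = −26.7/(-0.787) = 33.9 K.

33.9 K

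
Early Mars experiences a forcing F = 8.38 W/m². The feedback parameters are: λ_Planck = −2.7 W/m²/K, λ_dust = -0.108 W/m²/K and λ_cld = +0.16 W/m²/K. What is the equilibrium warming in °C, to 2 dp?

Net feedback parameter λ = (−2.7) + (-0.108) + (+0.16) = -2.648 W/m²/K.
ΔT = −F/λ = −8.38/(-2.648) = 3.16 °C.

3.16 °C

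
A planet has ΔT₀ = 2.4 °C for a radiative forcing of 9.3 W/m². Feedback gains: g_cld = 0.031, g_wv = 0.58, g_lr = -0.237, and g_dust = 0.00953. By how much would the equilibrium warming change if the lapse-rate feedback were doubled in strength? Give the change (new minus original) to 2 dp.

-1.08 °C

Original: g = 0.38353, ΔT = 2.4/(1−0.38353) = 3.8931 °C.
With doubled lapse-rate: g' = 0.14653, ΔT' = 2.4/(1−0.14653) = 2.8120 °C.
Change = 2.8120 − 3.8931 = -1.08 °C.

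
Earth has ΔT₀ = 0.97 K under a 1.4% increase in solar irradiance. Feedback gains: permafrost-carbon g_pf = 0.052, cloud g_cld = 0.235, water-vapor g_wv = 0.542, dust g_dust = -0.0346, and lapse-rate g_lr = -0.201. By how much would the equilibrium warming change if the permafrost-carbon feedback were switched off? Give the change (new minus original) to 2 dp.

-0.27 K

Original: g = 0.5934, ΔT = 0.97/(1−0.5934) = 2.3856 K.
Without permafrost-carbon: g' = 0.5414, ΔT' = 0.97/(1−0.5414) = 2.1151 K.
Change = 2.1151 − 2.3856 = -0.27 K.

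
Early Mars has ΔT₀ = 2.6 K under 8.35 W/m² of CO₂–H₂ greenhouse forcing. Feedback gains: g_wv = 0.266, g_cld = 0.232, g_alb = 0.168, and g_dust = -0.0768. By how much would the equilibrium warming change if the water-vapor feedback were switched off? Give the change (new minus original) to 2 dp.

Original: g = 0.5892, ΔT = 2.6/(1−0.5892) = 6.3291 K.
Without water-vapor: g' = 0.3232, ΔT' = 2.6/(1−0.3232) = 3.8416 K.
Change = 3.8416 − 6.3291 = -2.49 K.

-2.49 K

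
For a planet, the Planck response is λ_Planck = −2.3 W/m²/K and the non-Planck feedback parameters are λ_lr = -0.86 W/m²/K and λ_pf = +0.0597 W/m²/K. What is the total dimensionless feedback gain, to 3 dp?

Convert to gains: g_lr = -0.86/2.3 = -0.3739; g_pf = 0.0597/2.3 = 0.02596.
Total gain g = -0.34794.

-0.348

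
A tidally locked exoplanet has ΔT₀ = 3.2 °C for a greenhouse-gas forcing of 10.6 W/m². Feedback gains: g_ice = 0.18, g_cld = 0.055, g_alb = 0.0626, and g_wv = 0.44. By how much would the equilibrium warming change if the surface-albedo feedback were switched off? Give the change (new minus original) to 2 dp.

Original: g = 0.7376, ΔT = 3.2/(1−0.7376) = 12.1951 °C.
Without surface-albedo: g' = 0.675, ΔT' = 3.2/(1−0.675) = 9.8462 °C.
Change = 9.8462 − 12.1951 = -2.35 °C.

-2.35 °C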